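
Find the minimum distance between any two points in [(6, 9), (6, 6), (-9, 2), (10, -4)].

Computing all pairwise distances among 4 points:

d((6, 9), (6, 6)) = 3.0 <-- minimum
d((6, 9), (-9, 2)) = 16.5529
d((6, 9), (10, -4)) = 13.6015
d((6, 6), (-9, 2)) = 15.5242
d((6, 6), (10, -4)) = 10.7703
d((-9, 2), (10, -4)) = 19.9249

Closest pair: (6, 9) and (6, 6) with distance 3.0

The closest pair is (6, 9) and (6, 6) with Euclidean distance 3.0. For 4 points, brute-force pairwise comparison is shown above. For large n, the divide-and-conquer algorithm (sort by x, recurse on halves, check the dividing strip) achieves O(n log n).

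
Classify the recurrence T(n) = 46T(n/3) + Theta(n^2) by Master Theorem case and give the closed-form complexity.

Master Theorem for T(n) = 46T(n/3) + O(n^2):

a = 46, b = 3, c = 2
log_b(a) = log_3(46) = 3.4850

Case 1: c = 2 < log_3(46) = 3.4850
T(n) = O(n^(log_3 46))

For T(n) = 46T(n/3) + O(n^2): log_3(46) = 3.4850. This is Case 1 of the Master Theorem (c < log_b(a), work dominated by leaves), giving O(n^(log_3 46)).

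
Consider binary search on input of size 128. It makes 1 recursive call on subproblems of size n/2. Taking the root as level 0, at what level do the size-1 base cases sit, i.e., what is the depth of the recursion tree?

For divide and conquer with division factor 2:

Problem sizes at each level:
Level 0: 128
Level 1: 64
Level 2: 32
Level 3: 16
Level 4: 8
Level 5: 4
Level 6: 2
Level 7: 1

The root is level 0 and the size-1 base case is level 7 (the tree spans levels 0 through 7, i.e. 8 levels counting the root), so the depth is the number of divisions: log_2(128) = 7

The recursion tree depth is log_2(128) = 7. At each level, the problem size is divided by 2, so it takes 7 divisions to reduce to a base case of size 1. The algorithm makes 1 recursive call at each level.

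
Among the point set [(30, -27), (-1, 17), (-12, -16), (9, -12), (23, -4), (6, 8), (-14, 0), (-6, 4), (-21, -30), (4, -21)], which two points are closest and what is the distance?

Computing all pairwise distances among 10 points:

d((30, -27), (-1, 17)) = 53.8238
d((30, -27), (-12, -16)) = 43.4166
d((30, -27), (9, -12)) = 25.807
d((30, -27), (23, -4)) = 24.0416
d((30, -27), (6, 8)) = 42.4382
d((30, -27), (-14, 0)) = 51.6236
d((30, -27), (-6, 4)) = 47.5079
d((30, -27), (-21, -30)) = 51.0882
d((30, -27), (4, -21)) = 26.6833
d((-1, 17), (-12, -16)) = 34.7851
d((-1, 17), (9, -12)) = 30.6757
d((-1, 17), (23, -4)) = 31.8904
d((-1, 17), (6, 8)) = 11.4018
d((-1, 17), (-14, 0)) = 21.4009
d((-1, 17), (-6, 4)) = 13.9284
d((-1, 17), (-21, -30)) = 51.0784
d((-1, 17), (4, -21)) = 38.3275
d((-12, -16), (9, -12)) = 21.3776
d((-12, -16), (23, -4)) = 37.0
d((-12, -16), (6, 8)) = 30.0
d((-12, -16), (-14, 0)) = 16.1245
d((-12, -16), (-6, 4)) = 20.8806
d((-12, -16), (-21, -30)) = 16.6433
d((-12, -16), (4, -21)) = 16.7631
d((9, -12), (23, -4)) = 16.1245
d((9, -12), (6, 8)) = 20.2237
d((9, -12), (-14, 0)) = 25.9422
d((9, -12), (-6, 4)) = 21.9317
d((9, -12), (-21, -30)) = 34.9857
d((9, -12), (4, -21)) = 10.2956
d((23, -4), (6, 8)) = 20.8087
d((23, -4), (-14, 0)) = 37.2156
d((23, -4), (-6, 4)) = 30.0832
d((23, -4), (-21, -30)) = 51.1077
d((23, -4), (4, -21)) = 25.4951
d((6, 8), (-14, 0)) = 21.5407
d((6, 8), (-6, 4)) = 12.6491
d((6, 8), (-21, -30)) = 46.6154
d((6, 8), (4, -21)) = 29.0689
d((-14, 0), (-6, 4)) = 8.9443 <-- minimum
d((-14, 0), (-21, -30)) = 30.8058
d((-14, 0), (4, -21)) = 27.6586
d((-6, 4), (-21, -30)) = 37.1618
d((-6, 4), (4, -21)) = 26.9258
d((-21, -30), (4, -21)) = 26.5707

Closest pair: (-14, 0) and (-6, 4) with distance 8.9443

The closest pair is (-14, 0) and (-6, 4) with Euclidean distance 8.9443. For 10 points, brute-force pairwise comparison is shown above. For large n, the divide-and-conquer algorithm (sort by x, recurse on halves, check the dividing strip) achieves O(n log n).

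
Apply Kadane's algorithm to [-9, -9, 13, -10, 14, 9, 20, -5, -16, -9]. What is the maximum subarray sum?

Using Kadane's algorithm on [-9, -9, 13, -10, 14, 9, 20, -5, -16, -9]:

Scanning through the array:
Position 1 (value -9): max_ending_here = -9, max_so_far = -9
Position 2 (value 13): max_ending_here = 13, max_so_far = 13
Position 3 (value -10): max_ending_here = 3, max_so_far = 13
Position 4 (value 14): max_ending_here = 17, max_so_far = 17
Position 5 (value 9): max_ending_here = 26, max_so_far = 26
Position 6 (value 20): max_ending_here = 46, max_so_far = 46
Position 7 (value -5): max_ending_here = 41, max_so_far = 46
Position 8 (value -16): max_ending_here = 25, max_so_far = 46
Position 9 (value -9): max_ending_here = 16, max_so_far = 46

Maximum subarray: [13, -10, 14, 9, 20]
Maximum sum: 46

The maximum subarray is [13, -10, 14, 9, 20] with sum 46. This subarray runs from index 2 to index 6.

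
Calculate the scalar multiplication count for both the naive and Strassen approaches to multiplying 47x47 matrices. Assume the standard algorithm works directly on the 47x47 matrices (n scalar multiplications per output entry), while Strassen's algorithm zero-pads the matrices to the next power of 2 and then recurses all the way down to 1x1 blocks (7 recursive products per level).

Matrix multiplication for 47x47 matrices:

Strassen's algorithm requires power-of-2 dimensions. Pad 47x47 to 64x64 (next power of 2).

Standard algorithm: 47^3 = 103823 multiplications
Strassen's algorithm: 7^(log2(64)) = 7^6 = 117649 multiplications
Difference: 103823 - 117649 = -13826 (Strassen uses MORE here due to padding overhead — for small or just-over-power-of-2 n, padding can outweigh the per-level savings)

Standard: 103823 multiplications (47^3). Strassen: 117649 multiplications (7^6, after padding to 64x64). Strassen reduces 8 recursive multiplications to 7 at each level.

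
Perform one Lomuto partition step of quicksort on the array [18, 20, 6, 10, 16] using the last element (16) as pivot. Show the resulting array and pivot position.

Lomuto partition with pivot = 16:

Initial array: [18, 20, 6, 10, 16]

arr[0]=18 > 16: no swap
arr[1]=20 > 16: no swap
arr[2]=6 <= 16: swap with position 0, array becomes [6, 20, 18, 10, 16]
arr[3]=10 <= 16: swap with position 1, array becomes [6, 10, 18, 20, 16]

Place pivot at position 2: [6, 10, 16, 20, 18]
Pivot position: 2

After partitioning with pivot 16, the array becomes [6, 10, 16, 20, 18]. The pivot is placed at index 2. All elements to the left of the pivot are <= 16, and all elements to the right are > 16.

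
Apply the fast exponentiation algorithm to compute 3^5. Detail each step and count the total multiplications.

Computing 3^5 by squaring (build up from 3^1; each line after the first costs one multiplication):

3^1 = 3
3^2 = (3^1)^2 = 3^2 = 9
3^4 = (3^2)^2 = 9^2 = 81
3^5 = 3 * 3^4 = 3 * 81 = 243

Result: 243
Multiplications needed: 3 (3 lines after 3^1)

3^5 = 243. Using exponentiation by squaring, this requires 3 multiplications. The key idea: if the exponent is even, square the half-power; if odd, multiply by the base once.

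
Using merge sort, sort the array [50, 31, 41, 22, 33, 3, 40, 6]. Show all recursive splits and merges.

Merge sort trace:

Split: [50, 31, 41, 22, 33, 3, 40, 6] -> [50, 31, 41, 22] and [33, 3, 40, 6]
  Split: [50, 31, 41, 22] -> [50, 31] and [41, 22]
    Split: [50, 31] -> [50] and [31]
    Merge: [50] + [31] -> [31, 50]
    Split: [41, 22] -> [41] and [22]
    Merge: [41] + [22] -> [22, 41]
  Merge: [31, 50] + [22, 41] -> [22, 31, 41, 50]
  Split: [33, 3, 40, 6] -> [33, 3] and [40, 6]
    Split: [33, 3] -> [33] and [3]
    Merge: [33] + [3] -> [3, 33]
    Split: [40, 6] -> [40] and [6]
    Merge: [40] + [6] -> [6, 40]
  Merge: [3, 33] + [6, 40] -> [3, 6, 33, 40]
Merge: [22, 31, 41, 50] + [3, 6, 33, 40] -> [3, 6, 22, 31, 33, 40, 41, 50]

Final sorted array: [3, 6, 22, 31, 33, 40, 41, 50]

The merge sort proceeds by recursively splitting the array and merging sorted halves.
After all merges, the sorted array is [3, 6, 22, 31, 33, 40, 41, 50].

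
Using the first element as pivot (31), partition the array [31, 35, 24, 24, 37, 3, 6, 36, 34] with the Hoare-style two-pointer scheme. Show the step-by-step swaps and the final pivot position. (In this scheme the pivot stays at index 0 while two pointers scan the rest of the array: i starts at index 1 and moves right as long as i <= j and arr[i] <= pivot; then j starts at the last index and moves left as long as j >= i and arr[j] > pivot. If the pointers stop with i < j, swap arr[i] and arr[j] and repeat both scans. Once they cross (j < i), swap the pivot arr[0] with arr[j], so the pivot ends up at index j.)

Hoare-style two-pointer partition with pivot = 31:

Initial array: [31, 35, 24, 24, 37, 3, 6, 36, 34]

Pointers start at i = 1, j = 8.
i stops at index 1 (arr[1]=35 > 31), j stops at index 6 (arr[6]=6 <= 31): swap arr[1] and arr[6], array becomes [31, 6, 24, 24, 37, 3, 35, 36, 34]
i stops at index 4 (arr[4]=37 > 31), j stops at index 5 (arr[5]=3 <= 31): swap arr[4] and arr[5], array becomes [31, 6, 24, 24, 3, 37, 35, 36, 34]
i ends at 5, j ends at 4: the pointers have crossed (j < i), so scanning stops.

Swap pivot arr[0] with arr[4] to place pivot at position 4: [3, 6, 24, 24, 31, 37, 35, 36, 34]
Pivot position: 4

After partitioning with pivot 31, the array becomes [3, 6, 24, 24, 31, 37, 35, 36, 34]. The pivot is placed at index 4. All elements to the left of the pivot are <= 31, and all elements to the right are > 31.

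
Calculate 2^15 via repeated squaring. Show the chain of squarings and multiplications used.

Computing 2^15 by squaring (build up from 2^1; each line after the first costs one multiplication):

2^1 = 2
2^2 = (2^1)^2 = 2^2 = 4
2^3 = 2 * 2^2 = 2 * 4 = 8
2^6 = (2^3)^2 = 8^2 = 64
2^7 = 2 * 2^6 = 2 * 64 = 128
2^14 = (2^7)^2 = 128^2 = 16384
2^15 = 2 * 2^14 = 2 * 16384 = 32768

Result: 32768
Multiplications needed: 6 (6 lines after 2^1)

2^15 = 32768. Using exponentiation by squaring, this requires 6 multiplications. The key idea: if the exponent is even, square the half-power; if odd, multiply by the base once.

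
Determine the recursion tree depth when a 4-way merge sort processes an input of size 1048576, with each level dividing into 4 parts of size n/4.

For divide and conquer with division factor 4:

Problem sizes at each level:
Level 0: 1048576
Level 1: 262144
Level 2: 65536
Level 3: 16384
Level 4: 4096
Level 5: 1024
Level 6: 256
Level 7: 64
Level 8: 16
Level 9: 4
Level 10: 1

The root is level 0 and the size-1 base case is level 10 (the tree spans levels 0 through 10, i.e. 11 levels counting the root), so the depth is the number of divisions: log_4(1048576) = 10

The recursion tree depth is log_4(1048576) = 10. At each level, the problem size is divided by 4, so it takes 10 divisions to reduce to a base case of size 1. The algorithm makes 4 recursive calls at each level.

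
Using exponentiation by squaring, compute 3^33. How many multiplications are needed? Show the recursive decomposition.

Computing 3^33 by squaring (build up from 3^1; each line after the first costs one multiplication):

3^1 = 3
3^2 = (3^1)^2 = 3^2 = 9
3^4 = (3^2)^2 = 9^2 = 81
3^8 = (3^4)^2 = 81^2 = 6561
3^16 = (3^8)^2 = 6561^2 = 43046721
3^32 = (3^16)^2 = 43046721^2 = 1853020188851841
3^33 = 3 * 3^32 = 3 * 1853020188851841 = 5559060566555523

Result: 5559060566555523
Multiplications needed: 6 (6 lines after 3^1)

3^33 = 5559060566555523. Using exponentiation by squaring, this requires 6 multiplications. The key idea: if the exponent is even, square the half-power; if odd, multiply by the base once.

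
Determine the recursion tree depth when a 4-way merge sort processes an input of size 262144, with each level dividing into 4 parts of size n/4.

For divide and conquer with division factor 4:

Problem sizes at each level:
Level 0: 262144
Level 1: 65536
Level 2: 16384
Level 3: 4096
Level 4: 1024
Level 5: 256
Level 6: 64
Level 7: 16
Level 8: 4
Level 9: 1

The root is level 0 and the size-1 base case is level 9 (the tree spans levels 0 through 9, i.e. 10 levels counting the root), so the depth is the number of divisions: log_4(262144) = 9

The recursion tree depth is log_4(262144) = 9. At each level, the problem size is divided by 4, so it takes 9 divisions to reduce to a base case of size 1. The algorithm makes 4 recursive calls at each level.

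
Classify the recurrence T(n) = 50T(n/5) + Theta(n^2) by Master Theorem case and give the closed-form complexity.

Master Theorem for T(n) = 50T(n/5) + O(n^2):

a = 50, b = 5, c = 2
log_b(a) = log_5(50) = 2.4307

Case 1: c = 2 < log_5(50) = 2.4307
T(n) = O(n^(log_5 50))

For T(n) = 50T(n/5) + O(n^2): log_5(50) = 2.4307. This is Case 1 of the Master Theorem (c < log_b(a), work dominated by leaves), giving O(n^(log_5 50)).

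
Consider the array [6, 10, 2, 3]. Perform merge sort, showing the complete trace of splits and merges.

Merge sort trace:

Split: [6, 10, 2, 3] -> [6, 10] and [2, 3]
  Split: [6, 10] -> [6] and [10]
  Merge: [6] + [10] -> [6, 10]
  Split: [2, 3] -> [2] and [3]
  Merge: [2] + [3] -> [2, 3]
Merge: [6, 10] + [2, 3] -> [2, 3, 6, 10]

Final sorted array: [2, 3, 6, 10]

The merge sort proceeds by recursively splitting the array and merging sorted halves.
After all merges, the sorted array is [2, 3, 6, 10].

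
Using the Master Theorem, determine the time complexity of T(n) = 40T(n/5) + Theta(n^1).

Master Theorem for T(n) = 40T(n/5) + O(n^1):

a = 40, b = 5, c = 1
log_b(a) = log_5(40) = 2.2920

Case 1: c = 1 < log_5(40) = 2.2920
T(n) = O(n^(log_5 40))

For T(n) = 40T(n/5) + O(n^1): log_5(40) = 2.2920. This is Case 1 of the Master Theorem (c < log_b(a), work dominated by leaves), giving O(n^(log_5 40)).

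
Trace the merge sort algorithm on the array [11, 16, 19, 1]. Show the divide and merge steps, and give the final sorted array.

Merge sort trace:

Split: [11, 16, 19, 1] -> [11, 16] and [19, 1]
  Split: [11, 16] -> [11] and [16]
  Merge: [11] + [16] -> [11, 16]
  Split: [19, 1] -> [19] and [1]
  Merge: [19] + [1] -> [1, 19]
Merge: [11, 16] + [1, 19] -> [1, 11, 16, 19]

Final sorted array: [1, 11, 16, 19]

The merge sort proceeds by recursively splitting the array and merging sorted halves.
After all merges, the sorted array is [1, 11, 16, 19].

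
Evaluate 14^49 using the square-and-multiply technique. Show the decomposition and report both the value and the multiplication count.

Computing 14^49 by squaring (build up from 14^1; each line after the first costs one multiplication):

14^1 = 14
14^2 = (14^1)^2 = 14^2 = 196
14^3 = 14 * 14^2 = 14 * 196 = 2744
14^6 = (14^3)^2 = 2744^2 = 7529536
14^12 = (14^6)^2 = 7529536^2 = 56693912375296
14^24 = (14^12)^2 = 56693912375296^2 = 3214199700417740936751087616
14^48 = (14^24)^2 = 3214199700417740936751087616^2 = 10331079714165495587340637070279506584015829758908563456
14^49 = 14 * 14^48 = 14 * 10331079714165495587340637070279506584015829758908563456 = 144635115998316938222768918983913092176221616624719888384

Result: 144635115998316938222768918983913092176221616624719888384
Multiplications needed: 7 (7 lines after 14^1)

14^49 = 144635115998316938222768918983913092176221616624719888384. Using exponentiation by squaring, this requires 7 multiplications. The key idea: if the exponent is even, square the half-power; if odd, multiply by the base once.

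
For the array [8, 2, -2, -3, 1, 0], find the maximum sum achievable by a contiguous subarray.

Using Kadane's algorithm on [8, 2, -2, -3, 1, 0]:

Scanning through the array:
Position 1 (value 2): max_ending_here = 10, max_so_far = 10
Position 2 (value -2): max_ending_here = 8, max_so_far = 10
Position 3 (value -3): max_ending_here = 5, max_so_far = 10
Position 4 (value 1): max_ending_here = 6, max_so_far = 10
Position 5 (value 0): max_ending_here = 6, max_so_far = 10

Maximum subarray: [8, 2]
Maximum sum: 10

The maximum subarray is [8, 2] with sum 10. This subarray runs from index 0 to index 1.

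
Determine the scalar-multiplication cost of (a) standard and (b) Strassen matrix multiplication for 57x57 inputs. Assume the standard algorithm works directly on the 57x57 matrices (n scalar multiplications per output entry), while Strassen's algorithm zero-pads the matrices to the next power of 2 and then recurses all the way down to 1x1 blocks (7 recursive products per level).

Matrix multiplication for 57x57 matrices:

Strassen's algorithm requires power-of-2 dimensions. Pad 57x57 to 64x64 (next power of 2).

Standard algorithm: 57^3 = 185193 multiplications
Strassen's algorithm: 7^(log2(64)) = 7^6 = 117649 multiplications
Savings: 185193 - 117649 = 67544 multiplications

Standard: 185193 multiplications (57^3). Strassen: 117649 multiplications (7^6, after padding to 64x64). Strassen reduces 8 recursive multiplications to 7 at each level.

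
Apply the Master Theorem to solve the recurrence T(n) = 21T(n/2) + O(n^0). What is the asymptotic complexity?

Master Theorem for T(n) = 21T(n/2) + O(n^0):

a = 21, b = 2, c = 0
log_b(a) = log_2(21) = 4.3923

Case 1: c = 0 < log_2(21) = 4.3923
T(n) = O(n^(log_2 21))

For T(n) = 21T(n/2) + O(n^0): log_2(21) = 4.3923. This is Case 1 of the Master Theorem (c < log_b(a), work dominated by leaves), giving O(n^(log_2 21)).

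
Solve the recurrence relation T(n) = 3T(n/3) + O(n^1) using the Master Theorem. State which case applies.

Master Theorem for T(n) = 3T(n/3) + O(n^1):

a = 3, b = 3, c = 1
log_b(a) = log_3(3) = 1.0000

Case 2: c = 1 = log_3(3) = 1.0000
T(n) = O(n^1 log n) = O(n log n)

For T(n) = 3T(n/3) + O(n^1): log_3(3) = 1.0000. This is Case 2 of the Master Theorem (c = log_b(a), equal work at all levels), giving O(n log n).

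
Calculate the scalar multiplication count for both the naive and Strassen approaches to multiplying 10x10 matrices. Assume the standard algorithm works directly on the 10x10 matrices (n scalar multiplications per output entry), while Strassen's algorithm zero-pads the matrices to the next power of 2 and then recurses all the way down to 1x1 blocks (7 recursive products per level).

Matrix multiplication for 10x10 matrices:

Strassen's algorithm requires power-of-2 dimensions. Pad 10x10 to 16x16 (next power of 2).

Standard algorithm: 10^3 = 1000 multiplications
Strassen's algorithm: 7^(log2(16)) = 7^4 = 2401 multiplications
Difference: 1000 - 2401 = -1401 (Strassen uses MORE here due to padding overhead — for small or just-over-power-of-2 n, padding can outweigh the per-level savings)

Standard: 1000 multiplications (10^3). Strassen: 2401 multiplications (7^4, after padding to 16x16). Strassen reduces 8 recursive multiplications to 7 at each level.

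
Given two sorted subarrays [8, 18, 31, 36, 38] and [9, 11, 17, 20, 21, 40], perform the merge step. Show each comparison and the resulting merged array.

Merging process:

Compare 8 vs 9: take 8 from left. Merged: [8]
Compare 18 vs 9: take 9 from right. Merged: [8, 9]
Compare 18 vs 11: take 11 from right. Merged: [8, 9, 11]
Compare 18 vs 17: take 17 from right. Merged: [8, 9, 11, 17]
Compare 18 vs 20: take 18 from left. Merged: [8, 9, 11, 17, 18]
Compare 31 vs 20: take 20 from right. Merged: [8, 9, 11, 17, 18, 20]
Compare 31 vs 21: take 21 from right. Merged: [8, 9, 11, 17, 18, 20, 21]
Compare 31 vs 40: take 31 from left. Merged: [8, 9, 11, 17, 18, 20, 21, 31]
Compare 36 vs 40: take 36 from left. Merged: [8, 9, 11, 17, 18, 20, 21, 31, 36]
Compare 38 vs 40: take 38 from left. Merged: [8, 9, 11, 17, 18, 20, 21, 31, 36, 38]
Append remaining from right: [40]. Merged: [8, 9, 11, 17, 18, 20, 21, 31, 36, 38, 40]

Final merged array: [8, 9, 11, 17, 18, 20, 21, 31, 36, 38, 40]
Total comparisons: 10

The merged array is [8, 9, 11, 17, 18, 20, 21, 31, 36, 38, 40], requiring 10 comparisons. The merge step runs in O(n) time where n is the total number of elements.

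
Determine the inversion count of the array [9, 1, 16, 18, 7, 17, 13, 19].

Finding inversions in [9, 1, 16, 18, 7, 17, 13, 19]:

(0, 1): arr[0]=9 > arr[1]=1
(0, 4): arr[0]=9 > arr[4]=7
(2, 4): arr[2]=16 > arr[4]=7
(2, 6): arr[2]=16 > arr[6]=13
(3, 4): arr[3]=18 > arr[4]=7
(3, 5): arr[3]=18 > arr[5]=17
(3, 6): arr[3]=18 > arr[6]=13
(5, 6): arr[5]=17 > arr[6]=13

Total inversions: 8

The array has 8 inversion(s): (0,1), (0,4), (2,4), (2,6), (3,4), (3,5), (3,6), (5,6). Each pair (i,j) satisfies i < j and arr[i] > arr[j].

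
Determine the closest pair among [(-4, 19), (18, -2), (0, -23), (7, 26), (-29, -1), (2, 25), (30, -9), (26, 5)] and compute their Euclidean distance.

Computing all pairwise distances among 8 points:

d((-4, 19), (18, -2)) = 30.4138
d((-4, 19), (0, -23)) = 42.19
d((-4, 19), (7, 26)) = 13.0384
d((-4, 19), (-29, -1)) = 32.0156
d((-4, 19), (2, 25)) = 8.4853
d((-4, 19), (30, -9)) = 44.0454
d((-4, 19), (26, 5)) = 33.1059
d((18, -2), (0, -23)) = 27.6586
d((18, -2), (7, 26)) = 30.0832
d((18, -2), (-29, -1)) = 47.0106
d((18, -2), (2, 25)) = 31.3847
d((18, -2), (30, -9)) = 13.8924
d((18, -2), (26, 5)) = 10.6301
d((0, -23), (7, 26)) = 49.4975
d((0, -23), (-29, -1)) = 36.4005
d((0, -23), (2, 25)) = 48.0416
d((0, -23), (30, -9)) = 33.1059
d((0, -23), (26, 5)) = 38.2099
d((7, 26), (-29, -1)) = 45.0
d((7, 26), (2, 25)) = 5.099 <-- minimum
d((7, 26), (30, -9)) = 41.8808
d((7, 26), (26, 5)) = 28.3196
d((-29, -1), (2, 25)) = 40.4599
d((-29, -1), (30, -9)) = 59.5399
d((-29, -1), (26, 5)) = 55.3263
d((2, 25), (30, -9)) = 44.0454
d((2, 25), (26, 5)) = 31.241
d((30, -9), (26, 5)) = 14.5602

Closest pair: (7, 26) and (2, 25) with distance 5.099

The closest pair is (7, 26) and (2, 25) with Euclidean distance 5.099. For 8 points, brute-force pairwise comparison is shown above. For large n, the divide-and-conquer algorithm (sort by x, recurse on halves, check the dividing strip) achieves O(n log n).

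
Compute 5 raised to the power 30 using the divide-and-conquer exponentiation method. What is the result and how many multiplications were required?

Computing 5^30 by squaring (build up from 5^1; each line after the first costs one multiplication):

5^1 = 5
5^2 = (5^1)^2 = 5^2 = 25
5^3 = 5 * 5^2 = 5 * 25 = 125
5^6 = (5^3)^2 = 125^2 = 15625
5^7 = 5 * 5^6 = 5 * 15625 = 78125
5^14 = (5^7)^2 = 78125^2 = 6103515625
5^15 = 5 * 5^14 = 5 * 6103515625 = 30517578125
5^30 = (5^15)^2 = 30517578125^2 = 931322574615478515625

Result: 931322574615478515625
Multiplications needed: 7 (7 lines after 5^1)

5^30 = 931322574615478515625. Using exponentiation by squaring, this requires 7 multiplications. The key idea: if the exponent is even, square the half-power; if odd, multiply by the base once.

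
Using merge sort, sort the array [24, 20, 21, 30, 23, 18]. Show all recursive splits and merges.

Merge sort trace:

Split: [24, 20, 21, 30, 23, 18] -> [24, 20, 21] and [30, 23, 18]
  Split: [24, 20, 21] -> [24] and [20, 21]
    Split: [20, 21] -> [20] and [21]
    Merge: [20] + [21] -> [20, 21]
  Merge: [24] + [20, 21] -> [20, 21, 24]
  Split: [30, 23, 18] -> [30] and [23, 18]
    Split: [23, 18] -> [23] and [18]
    Merge: [23] + [18] -> [18, 23]
  Merge: [30] + [18, 23] -> [18, 23, 30]
Merge: [20, 21, 24] + [18, 23, 30] -> [18, 20, 21, 23, 24, 30]

Final sorted array: [18, 20, 21, 23, 24, 30]

The merge sort proceeds by recursively splitting the array and merging sorted halves.
After all merges, the sorted array is [18, 20, 21, 23, 24, 30].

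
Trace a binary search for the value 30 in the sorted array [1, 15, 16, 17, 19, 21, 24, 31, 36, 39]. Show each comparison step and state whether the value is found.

Binary search for 30 in [1, 15, 16, 17, 19, 21, 24, 31, 36, 39]:

lo=0, hi=9, mid=4, arr[mid]=19 -> 19 < 30, search right half
lo=5, hi=9, mid=7, arr[mid]=31 -> 31 > 30, search left half
lo=5, hi=6, mid=5, arr[mid]=21 -> 21 < 30, search right half
lo=6, hi=6, mid=6, arr[mid]=24 -> 24 < 30, search right half
lo=7 > hi=6, target 30 not found

Binary search determines that 30 is not in the array after 4 comparisons. The search space was exhausted without finding the target.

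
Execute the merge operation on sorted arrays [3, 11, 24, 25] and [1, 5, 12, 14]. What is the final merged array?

Merging process:

Compare 3 vs 1: take 1 from right. Merged: [1]
Compare 3 vs 5: take 3 from left. Merged: [1, 3]
Compare 11 vs 5: take 5 from right. Merged: [1, 3, 5]
Compare 11 vs 12: take 11 from left. Merged: [1, 3, 5, 11]
Compare 24 vs 12: take 12 from right. Merged: [1, 3, 5, 11, 12]
Compare 24 vs 14: take 14 from right. Merged: [1, 3, 5, 11, 12, 14]
Append remaining from left: [24, 25]. Merged: [1, 3, 5, 11, 12, 14, 24, 25]

Final merged array: [1, 3, 5, 11, 12, 14, 24, 25]
Total comparisons: 6

The merged array is [1, 3, 5, 11, 12, 14, 24, 25], requiring 6 comparisons. The merge step runs in O(n) time where n is the total number of elements.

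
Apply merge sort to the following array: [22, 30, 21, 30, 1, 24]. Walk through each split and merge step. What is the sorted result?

Merge sort trace:

Split: [22, 30, 21, 30, 1, 24] -> [22, 30, 21] and [30, 1, 24]
  Split: [22, 30, 21] -> [22] and [30, 21]
    Split: [30, 21] -> [30] and [21]
    Merge: [30] + [21] -> [21, 30]
  Merge: [22] + [21, 30] -> [21, 22, 30]
  Split: [30, 1, 24] -> [30] and [1, 24]
    Split: [1, 24] -> [1] and [24]
    Merge: [1] + [24] -> [1, 24]
  Merge: [30] + [1, 24] -> [1, 24, 30]
Merge: [21, 22, 30] + [1, 24, 30] -> [1, 21, 22, 24, 30, 30]

Final sorted array: [1, 21, 22, 24, 30, 30]

The merge sort proceeds by recursively splitting the array and merging sorted halves.
After all merges, the sorted array is [1, 21, 22, 24, 30, 30].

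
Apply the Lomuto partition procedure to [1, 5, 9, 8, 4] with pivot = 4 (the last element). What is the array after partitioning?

Lomuto partition with pivot = 4:

Initial array: [1, 5, 9, 8, 4]

arr[0]=1 <= 4: swap with position 0, array becomes [1, 5, 9, 8, 4]
arr[1]=5 > 4: no swap
arr[2]=9 > 4: no swap
arr[3]=8 > 4: no swap

Place pivot at position 1: [1, 4, 9, 8, 5]
Pivot position: 1

After partitioning with pivot 4, the array becomes [1, 4, 9, 8, 5]. The pivot is placed at index 1. All elements to the left of the pivot are <= 4, and all elements to the right are > 4.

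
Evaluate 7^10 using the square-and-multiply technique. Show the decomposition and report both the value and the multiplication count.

Computing 7^10 by squaring (build up from 7^1; each line after the first costs one multiplication):

7^1 = 7
7^2 = (7^1)^2 = 7^2 = 49
7^4 = (7^2)^2 = 49^2 = 2401
7^5 = 7 * 7^4 = 7 * 2401 = 16807
7^10 = (7^5)^2 = 16807^2 = 282475249

Result: 282475249
Multiplications needed: 4 (4 lines after 7^1)

7^10 = 282475249. Using exponentiation by squaring, this requires 4 multiplications. The key idea: if the exponent is even, square the half-power; if odd, multiply by the base once.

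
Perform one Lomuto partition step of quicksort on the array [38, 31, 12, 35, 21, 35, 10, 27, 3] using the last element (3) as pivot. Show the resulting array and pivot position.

Lomuto partition with pivot = 3:

Initial array: [38, 31, 12, 35, 21, 35, 10, 27, 3]

arr[0]=38 > 3: no swap
arr[1]=31 > 3: no swap
arr[2]=12 > 3: no swap
arr[3]=35 > 3: no swap
arr[4]=21 > 3: no swap
arr[5]=35 > 3: no swap
arr[6]=10 > 3: no swap
arr[7]=27 > 3: no swap

Place pivot at position 0: [3, 31, 12, 35, 21, 35, 10, 27, 38]
Pivot position: 0

After partitioning with pivot 3, the array becomes [3, 31, 12, 35, 21, 35, 10, 27, 38]. The pivot is placed at index 0. All elements to the left of the pivot are <= 3, and all elements to the right are > 3.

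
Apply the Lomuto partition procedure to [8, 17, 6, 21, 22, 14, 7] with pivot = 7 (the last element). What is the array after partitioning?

Lomuto partition with pivot = 7:

Initial array: [8, 17, 6, 21, 22, 14, 7]

arr[0]=8 > 7: no swap
arr[1]=17 > 7: no swap
arr[2]=6 <= 7: swap with position 0, array becomes [6, 17, 8, 21, 22, 14, 7]
arr[3]=21 > 7: no swap
arr[4]=22 > 7: no swap
arr[5]=14 > 7: no swap

Place pivot at position 1: [6, 7, 8, 21, 22, 14, 17]
Pivot position: 1

After partitioning with pivot 7, the array becomes [6, 7, 8, 21, 22, 14, 17]. The pivot is placed at index 1. All elements to the left of the pivot are <= 7, and all elements to the right are > 7.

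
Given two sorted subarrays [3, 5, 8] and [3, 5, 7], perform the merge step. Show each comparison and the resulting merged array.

Merging process:

Compare 3 vs 3: take 3 from left. Merged: [3]
Compare 5 vs 3: take 3 from right. Merged: [3, 3]
Compare 5 vs 5: take 5 from left. Merged: [3, 3, 5]
Compare 8 vs 5: take 5 from right. Merged: [3, 3, 5, 5]
Compare 8 vs 7: take 7 from right. Merged: [3, 3, 5, 5, 7]
Append remaining from left: [8]. Merged: [3, 3, 5, 5, 7, 8]

Final merged array: [3, 3, 5, 5, 7, 8]
Total comparisons: 5

The merged array is [3, 3, 5, 5, 7, 8], requiring 5 comparisons. The merge step runs in O(n) time where n is the total number of elements.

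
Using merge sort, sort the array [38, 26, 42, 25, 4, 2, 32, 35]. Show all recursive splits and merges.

Merge sort trace:

Split: [38, 26, 42, 25, 4, 2, 32, 35] -> [38, 26, 42, 25] and [4, 2, 32, 35]
  Split: [38, 26, 42, 25] -> [38, 26] and [42, 25]
    Split: [38, 26] -> [38] and [26]
    Merge: [38] + [26] -> [26, 38]
    Split: [42, 25] -> [42] and [25]
    Merge: [42] + [25] -> [25, 42]
  Merge: [26, 38] + [25, 42] -> [25, 26, 38, 42]
  Split: [4, 2, 32, 35] -> [4, 2] and [32, 35]
    Split: [4, 2] -> [4] and [2]
    Merge: [4] + [2] -> [2, 4]
    Split: [32, 35] -> [32] and [35]
    Merge: [32] + [35] -> [32, 35]
  Merge: [2, 4] + [32, 35] -> [2, 4, 32, 35]
Merge: [25, 26, 38, 42] + [2, 4, 32, 35] -> [2, 4, 25, 26, 32, 35, 38, 42]

Final sorted array: [2, 4, 25, 26, 32, 35, 38, 42]

The merge sort proceeds by recursively splitting the array and merging sorted halves.
After all merges, the sorted array is [2, 4, 25, 26, 32, 35, 38, 42].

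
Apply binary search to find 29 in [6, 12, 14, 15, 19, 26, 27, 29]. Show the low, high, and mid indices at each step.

Binary search for 29 in [6, 12, 14, 15, 19, 26, 27, 29]:

lo=0, hi=7, mid=3, arr[mid]=15 -> 15 < 29, search right half
lo=4, hi=7, mid=5, arr[mid]=26 -> 26 < 29, search right half
lo=6, hi=7, mid=6, arr[mid]=27 -> 27 < 29, search right half
lo=7, hi=7, mid=7, arr[mid]=29 -> Found target at index 7!

Binary search finds 29 at index 7 after 4 comparisons. The search repeatedly halves the search space by comparing with the middle element.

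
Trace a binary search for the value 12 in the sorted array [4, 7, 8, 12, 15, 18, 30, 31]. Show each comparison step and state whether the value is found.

Binary search for 12 in [4, 7, 8, 12, 15, 18, 30, 31]:

lo=0, hi=7, mid=3, arr[mid]=12 -> Found target at index 3!

Binary search finds 12 at index 3 after 1 comparisons. The search repeatedly halves the search space by comparing with the middle element.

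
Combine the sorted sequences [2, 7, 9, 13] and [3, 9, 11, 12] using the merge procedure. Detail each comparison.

Merging process:

Compare 2 vs 3: take 2 from left. Merged: [2]
Compare 7 vs 3: take 3 from right. Merged: [2, 3]
Compare 7 vs 9: take 7 from left. Merged: [2, 3, 7]
Compare 9 vs 9: take 9 from left. Merged: [2, 3, 7, 9]
Compare 13 vs 9: take 9 from right. Merged: [2, 3, 7, 9, 9]
Compare 13 vs 11: take 11 from right. Merged: [2, 3, 7, 9, 9, 11]
Compare 13 vs 12: take 12 from right. Merged: [2, 3, 7, 9, 9, 11, 12]
Append remaining from left: [13]. Merged: [2, 3, 7, 9, 9, 11, 12, 13]

Final merged array: [2, 3, 7, 9, 9, 11, 12, 13]
Total comparisons: 7

The merged array is [2, 3, 7, 9, 9, 11, 12, 13], requiring 7 comparisons. The merge step runs in O(n) time where n is the total number of elements.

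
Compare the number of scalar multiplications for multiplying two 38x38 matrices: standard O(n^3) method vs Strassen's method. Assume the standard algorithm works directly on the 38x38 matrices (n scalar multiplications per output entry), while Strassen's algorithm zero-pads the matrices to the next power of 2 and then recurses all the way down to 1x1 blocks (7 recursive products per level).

Matrix multiplication for 38x38 matrices:

Strassen's algorithm requires power-of-2 dimensions. Pad 38x38 to 64x64 (next power of 2).

Standard algorithm: 38^3 = 54872 multiplications
Strassen's algorithm: 7^(log2(64)) = 7^6 = 117649 multiplications
Difference: 54872 - 117649 = -62777 (Strassen uses MORE here due to padding overhead — for small or just-over-power-of-2 n, padding can outweigh the per-level savings)

Standard: 54872 multiplications (38^3). Strassen: 117649 multiplications (7^6, after padding to 64x64). Strassen reduces 8 recursive multiplications to 7 at each level.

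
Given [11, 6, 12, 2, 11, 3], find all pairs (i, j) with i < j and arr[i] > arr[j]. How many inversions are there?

Finding inversions in [11, 6, 12, 2, 11, 3]:

(0, 1): arr[0]=11 > arr[1]=6
(0, 3): arr[0]=11 > arr[3]=2
(0, 5): arr[0]=11 > arr[5]=3
(1, 3): arr[1]=6 > arr[3]=2
(1, 5): arr[1]=6 > arr[5]=3
(2, 3): arr[2]=12 > arr[3]=2
(2, 4): arr[2]=12 > arr[4]=11
(2, 5): arr[2]=12 > arr[5]=3
(4, 5): arr[4]=11 > arr[5]=3

Total inversions: 9

The array has 9 inversion(s): (0,1), (0,3), (0,5), (1,3), (1,5), (2,3), (2,4), (2,5), (4,5). Each pair (i,j) satisfies i < j and arr[i] > arr[j].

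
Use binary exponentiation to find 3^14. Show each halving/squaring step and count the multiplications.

Computing 3^14 by squaring (build up from 3^1; each line after the first costs one multiplication):

3^1 = 3
3^2 = (3^1)^2 = 3^2 = 9
3^3 = 3 * 3^2 = 3 * 9 = 27
3^6 = (3^3)^2 = 27^2 = 729
3^7 = 3 * 3^6 = 3 * 729 = 2187
3^14 = (3^7)^2 = 2187^2 = 4782969

Result: 4782969
Multiplications needed: 5 (5 lines after 3^1)

3^14 = 4782969. Using exponentiation by squaring, this requires 5 multiplications. The key idea: if the exponent is even, square the half-power; if odd, multiply by the base once.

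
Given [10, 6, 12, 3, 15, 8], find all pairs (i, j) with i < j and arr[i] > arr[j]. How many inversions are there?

Finding inversions in [10, 6, 12, 3, 15, 8]:

(0, 1): arr[0]=10 > arr[1]=6
(0, 3): arr[0]=10 > arr[3]=3
(0, 5): arr[0]=10 > arr[5]=8
(1, 3): arr[1]=6 > arr[3]=3
(2, 3): arr[2]=12 > arr[3]=3
(2, 5): arr[2]=12 > arr[5]=8
(4, 5): arr[4]=15 > arr[5]=8

Total inversions: 7

The array has 7 inversion(s): (0,1), (0,3), (0,5), (1,3), (2,3), (2,5), (4,5). Each pair (i,j) satisfies i < j and arr[i] > arr[j].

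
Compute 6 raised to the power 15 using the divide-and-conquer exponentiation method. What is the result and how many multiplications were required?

Computing 6^15 by squaring (build up from 6^1; each line after the first costs one multiplication):

6^1 = 6
6^2 = (6^1)^2 = 6^2 = 36
6^3 = 6 * 6^2 = 6 * 36 = 216
6^6 = (6^3)^2 = 216^2 = 46656
6^7 = 6 * 6^6 = 6 * 46656 = 279936
6^14 = (6^7)^2 = 279936^2 = 78364164096
6^15 = 6 * 6^14 = 6 * 78364164096 = 470184984576

Result: 470184984576
Multiplications needed: 6 (6 lines after 6^1)

6^15 = 470184984576. Using exponentiation by squaring, this requires 6 multiplications. The key idea: if the exponent is even, square the half-power; if odd, multiply by the base once.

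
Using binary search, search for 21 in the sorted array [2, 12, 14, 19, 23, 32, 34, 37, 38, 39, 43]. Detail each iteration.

Binary search for 21 in [2, 12, 14, 19, 23, 32, 34, 37, 38, 39, 43]:

lo=0, hi=10, mid=5, arr[mid]=32 -> 32 > 21, search left half
lo=0, hi=4, mid=2, arr[mid]=14 -> 14 < 21, search right half
lo=3, hi=4, mid=3, arr[mid]=19 -> 19 < 21, search right half
lo=4, hi=4, mid=4, arr[mid]=23 -> 23 > 21, search left half
lo=4 > hi=3, target 21 not found

Binary search determines that 21 is not in the array after 4 comparisons. The search space was exhausted without finding the target.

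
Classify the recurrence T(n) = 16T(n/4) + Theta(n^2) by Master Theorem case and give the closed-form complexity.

Master Theorem for T(n) = 16T(n/4) + O(n^2):

a = 16, b = 4, c = 2
log_b(a) = log_4(16) = 2.0000

Case 2: c = 2 = log_4(16) = 2.0000
T(n) = O(n^2 log n) = O(n^2 log n)

For T(n) = 16T(n/4) + O(n^2): log_4(16) = 2.0000. This is Case 2 of the Master Theorem (c = log_b(a), equal work at all levels), giving O(n^2 log n).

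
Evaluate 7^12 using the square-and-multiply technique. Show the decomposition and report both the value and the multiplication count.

Computing 7^12 by squaring (build up from 7^1; each line after the first costs one multiplication):

7^1 = 7
7^2 = (7^1)^2 = 7^2 = 49
7^3 = 7 * 7^2 = 7 * 49 = 343
7^6 = (7^3)^2 = 343^2 = 117649
7^12 = (7^6)^2 = 117649^2 = 13841287201

Result: 13841287201
Multiplications needed: 4 (4 lines after 7^1)

7^12 = 13841287201. Using exponentiation by squaring, this requires 4 multiplications. The key idea: if the exponent is even, square the half-power; if odd, multiply by the base once.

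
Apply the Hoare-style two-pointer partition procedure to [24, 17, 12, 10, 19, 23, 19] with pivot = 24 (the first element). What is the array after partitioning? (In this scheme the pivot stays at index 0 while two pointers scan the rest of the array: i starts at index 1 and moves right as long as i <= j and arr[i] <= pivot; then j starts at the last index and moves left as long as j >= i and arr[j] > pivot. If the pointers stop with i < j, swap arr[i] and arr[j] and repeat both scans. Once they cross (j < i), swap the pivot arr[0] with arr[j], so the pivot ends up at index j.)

Hoare-style two-pointer partition with pivot = 24:

Initial array: [24, 17, 12, 10, 19, 23, 19]

Pointers start at i = 1, j = 6.
i ends at 7, j ends at 6: the pointers have crossed (j < i), so scanning stops.

Swap pivot arr[0] with arr[6] to place pivot at position 6: [19, 17, 12, 10, 19, 23, 24]
Pivot position: 6

After partitioning with pivot 24, the array becomes [19, 17, 12, 10, 19, 23, 24]. The pivot is placed at index 6. All elements to the left of the pivot are <= 24, and all elements to the right are > 24.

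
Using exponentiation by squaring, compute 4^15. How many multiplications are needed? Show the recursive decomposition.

Computing 4^15 by squaring (build up from 4^1; each line after the first costs one multiplication):

4^1 = 4
4^2 = (4^1)^2 = 4^2 = 16
4^3 = 4 * 4^2 = 4 * 16 = 64
4^6 = (4^3)^2 = 64^2 = 4096
4^7 = 4 * 4^6 = 4 * 4096 = 16384
4^14 = (4^7)^2 = 16384^2 = 268435456
4^15 = 4 * 4^14 = 4 * 268435456 = 1073741824

Result: 1073741824
Multiplications needed: 6 (6 lines after 4^1)

4^15 = 1073741824. Using exponentiation by squaring, this requires 6 multiplications. The key idea: if the exponent is even, square the half-power; if odd, multiply by the base once.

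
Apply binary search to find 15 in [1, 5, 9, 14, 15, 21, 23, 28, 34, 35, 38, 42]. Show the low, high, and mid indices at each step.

Binary search for 15 in [1, 5, 9, 14, 15, 21, 23, 28, 34, 35, 38, 42]:

lo=0, hi=11, mid=5, arr[mid]=21 -> 21 > 15, search left half
lo=0, hi=4, mid=2, arr[mid]=9 -> 9 < 15, search right half
lo=3, hi=4, mid=3, arr[mid]=14 -> 14 < 15, search right half
lo=4, hi=4, mid=4, arr[mid]=15 -> Found target at index 4!

Binary search finds 15 at index 4 after 4 comparisons. The search repeatedly halves the search space by comparing with the middle element.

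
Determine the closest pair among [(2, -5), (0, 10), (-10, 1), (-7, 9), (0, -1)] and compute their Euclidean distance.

Computing all pairwise distances among 5 points:

d((2, -5), (0, 10)) = 15.1327
d((2, -5), (-10, 1)) = 13.4164
d((2, -5), (-7, 9)) = 16.6433
d((2, -5), (0, -1)) = 4.4721 <-- minimum
d((0, 10), (-10, 1)) = 13.4536
d((0, 10), (-7, 9)) = 7.0711
d((0, 10), (0, -1)) = 11.0
d((-10, 1), (-7, 9)) = 8.544
d((-10, 1), (0, -1)) = 10.198
d((-7, 9), (0, -1)) = 12.2066

Closest pair: (2, -5) and (0, -1) with distance 4.4721

The closest pair is (2, -5) and (0, -1) with Euclidean distance 4.4721. For 5 points, brute-force pairwise comparison is shown above. For large n, the divide-and-conquer algorithm (sort by x, recurse on halves, check the dividing strip) achieves O(n log n).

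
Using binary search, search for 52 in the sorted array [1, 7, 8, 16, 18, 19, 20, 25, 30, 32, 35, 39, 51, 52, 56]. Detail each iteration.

Binary search for 52 in [1, 7, 8, 16, 18, 19, 20, 25, 30, 32, 35, 39, 51, 52, 56]:

lo=0, hi=14, mid=7, arr[mid]=25 -> 25 < 52, search right half
lo=8, hi=14, mid=11, arr[mid]=39 -> 39 < 52, search right half
lo=12, hi=14, mid=13, arr[mid]=52 -> Found target at index 13!

Binary search finds 52 at index 13 after 3 comparisons. The search repeatedly halves the search space by comparing with the middle element.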